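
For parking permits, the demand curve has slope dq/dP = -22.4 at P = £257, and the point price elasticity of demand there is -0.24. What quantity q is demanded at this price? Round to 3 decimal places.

Ed = (dq/dP)·(P/q) ⇒ q = (dq/dP)·P/Ed = (-22.4)·257/(-0.24) = 23986.66666…

23986.667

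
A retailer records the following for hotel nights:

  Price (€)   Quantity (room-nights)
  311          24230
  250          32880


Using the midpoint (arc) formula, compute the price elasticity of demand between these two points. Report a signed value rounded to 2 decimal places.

%ΔQ = (32880 − 24230) / [(24230 + 32880)/2] = 8650/28555 = 0.302924…
%ΔP = (250 − 311) / [(311 + 250)/2] = -61/280.5 = -0.217468…
Arc Ed = %ΔQ / %ΔP = (8650/28555) / (-61/280.5) = -1.3929…

-1.39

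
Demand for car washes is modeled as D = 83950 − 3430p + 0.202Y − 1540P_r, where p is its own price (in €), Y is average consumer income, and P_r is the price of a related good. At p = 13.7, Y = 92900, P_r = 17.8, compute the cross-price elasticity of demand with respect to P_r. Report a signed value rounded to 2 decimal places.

-0.97

At the given values, D = 83950 − 3430(13.7) + 0.202(92900) − 1540(17.8) = 28312.8.
∂D/∂P_r = -1540.
E = (-1540) × (17.8/28312.8) = -0.9681…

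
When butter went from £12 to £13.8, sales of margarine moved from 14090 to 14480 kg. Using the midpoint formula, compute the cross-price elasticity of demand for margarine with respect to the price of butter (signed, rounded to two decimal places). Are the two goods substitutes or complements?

0.20; substitutes

%ΔQ_{margarine} = (14480 − 14090)/avg = 390/14285 = 0.027301…
%ΔP_{butter} = (13.8 − 12)/avg = 1.8/12.9 = 0.139534…
E_cross = (390/14285) / (1.8/12.9) = 0.1956…
E_cross > 0 ⇒ the goods are substitutes.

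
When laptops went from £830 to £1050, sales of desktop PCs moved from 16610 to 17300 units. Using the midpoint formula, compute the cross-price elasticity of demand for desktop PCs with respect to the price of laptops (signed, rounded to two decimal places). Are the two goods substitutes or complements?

%ΔQ_{desktop PCs} = (17300 − 16610)/avg = 690/16955 = 0.040695…
%ΔP_{laptops} = (1050 − 830)/avg = 220/940 = 0.234042…
E_cross = (690/16955) / (220/940) = 0.1738…
E_cross > 0 ⇒ the goods are substitutes.

0.17; substitutes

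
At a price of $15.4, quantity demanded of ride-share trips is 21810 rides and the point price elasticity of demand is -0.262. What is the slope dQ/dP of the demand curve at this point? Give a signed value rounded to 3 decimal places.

Ed = (dQ/dP)·(P/Q) ⇒ dQ/dP = Ed·Q/P = (-0.262)·21810/15.4 = -371.05324…

-371.053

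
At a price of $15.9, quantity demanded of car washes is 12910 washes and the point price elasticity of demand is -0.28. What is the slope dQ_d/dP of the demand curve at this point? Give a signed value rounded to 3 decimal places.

Ed = (dQ_d/dP)·(P/Q_d) ⇒ dQ_d/dP = Ed·Q_d/P = (-0.28)·12910/15.9 = -227.34591…

-227.346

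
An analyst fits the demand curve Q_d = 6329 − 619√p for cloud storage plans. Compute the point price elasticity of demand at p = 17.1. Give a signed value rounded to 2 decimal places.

-0.34

dQ_d/dp = −619/(2√p) = -74.845. At p = 17.1, Q_d = 3769.3.
Ed = (dQ_d/dp)·(p/Q_d) = (-74.845) × (17.1/3769.3) = -0.3395…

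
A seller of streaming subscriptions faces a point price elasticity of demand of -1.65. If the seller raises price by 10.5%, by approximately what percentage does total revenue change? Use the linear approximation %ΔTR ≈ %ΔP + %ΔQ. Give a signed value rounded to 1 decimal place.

-6.8%

%ΔQ ≈ Ed × %ΔP = (-1.65) × (+10.5%) = -17.3250%
%ΔTR ≈ %ΔP + %ΔQ = (+10.5%) + (-17.3250%) = -6.8250%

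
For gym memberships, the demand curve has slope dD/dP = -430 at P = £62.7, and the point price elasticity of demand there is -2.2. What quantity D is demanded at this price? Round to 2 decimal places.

Ed = (dD/dP)·(P/D) ⇒ D = (dD/dP)·P/Ed = (-430)·62.7/(-2.2) = 12255

12255.00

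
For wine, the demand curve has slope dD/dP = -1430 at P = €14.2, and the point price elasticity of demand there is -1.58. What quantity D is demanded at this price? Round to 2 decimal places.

12851.90

Ed = (dD/dP)·(P/D) ⇒ D = (dD/dP)·P/Ed = (-1430)·14.2/(-1.58) = 12851.8987…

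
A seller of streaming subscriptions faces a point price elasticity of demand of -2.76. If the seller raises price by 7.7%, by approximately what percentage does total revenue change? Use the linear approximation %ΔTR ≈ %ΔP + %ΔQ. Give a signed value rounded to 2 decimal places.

-13.55%

%ΔQ ≈ Ed × %ΔP = (-2.76) × (+7.7%) = -21.2520%
%ΔTR ≈ %ΔP + %ΔQ = (+7.7%) + (-21.2520%) = -13.5520%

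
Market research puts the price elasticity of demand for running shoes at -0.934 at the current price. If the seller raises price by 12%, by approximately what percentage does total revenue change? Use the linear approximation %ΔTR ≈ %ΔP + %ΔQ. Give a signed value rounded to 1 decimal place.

%ΔQ ≈ Ed × %ΔP = (-0.934) × (+12%) = -11.2080%
%ΔTR ≈ %ΔP + %ΔQ = (+12%) + (-11.2080%) = +0.7920%

+0.8%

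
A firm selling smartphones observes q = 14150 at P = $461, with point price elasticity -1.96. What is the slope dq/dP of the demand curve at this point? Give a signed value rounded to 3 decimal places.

-60.161

Ed = (dq/dP)·(P/q) ⇒ dq/dP = Ed·q/P = (-1.96)·14150/461 = -60.16052…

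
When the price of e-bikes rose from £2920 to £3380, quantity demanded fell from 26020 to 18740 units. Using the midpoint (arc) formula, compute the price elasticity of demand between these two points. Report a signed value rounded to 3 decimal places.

%ΔQ = (18740 − 26020) / [(26020 + 18740)/2] = -7280/22380 = -0.325290…
%ΔP = (3380 − 2920) / [(2920 + 3380)/2] = 460/3150 = 0.146031…
Arc Ed = %ΔQ / %ΔP = (-7280/22380) / (460/3150) = -2.22753…

-2.228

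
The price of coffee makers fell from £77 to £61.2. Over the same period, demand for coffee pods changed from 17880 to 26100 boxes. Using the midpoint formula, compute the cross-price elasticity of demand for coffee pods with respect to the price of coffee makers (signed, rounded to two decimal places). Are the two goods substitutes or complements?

-1.63; complements

%ΔQ_{coffee pods} = (26100 − 17880)/avg = 8220/21990 = 0.373806…
%ΔP_{coffee makers} = (61.2 − 77)/avg = -15.8/69.1 = -0.228654…
E_cross = (8220/21990) / (-15.8/69.1) = -1.6348…
E_cross < 0 ⇒ the goods are complements.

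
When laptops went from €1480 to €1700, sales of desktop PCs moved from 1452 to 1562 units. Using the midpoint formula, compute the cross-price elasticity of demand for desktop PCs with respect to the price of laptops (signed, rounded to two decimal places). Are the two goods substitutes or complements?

%ΔQ_{desktop PCs} = (1562 − 1452)/avg = 110/1507 = 0.072992…
%ΔP_{laptops} = (1700 − 1480)/avg = 220/1590 = 0.138364…
E_cross = (110/1507) / (220/1590) = 0.5275…
E_cross > 0 ⇒ the goods are substitutes.

0.53; substitutes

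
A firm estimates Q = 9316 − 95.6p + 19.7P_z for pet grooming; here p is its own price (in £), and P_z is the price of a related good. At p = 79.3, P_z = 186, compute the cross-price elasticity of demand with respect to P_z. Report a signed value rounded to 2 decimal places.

At the given values, Q = 9316 − 95.6(79.3) + 19.7(186) = 5399.12.
∂Q/∂P_z = 19.7.
E = (19.7) × (186/5399.12) = 0.6786…

0.68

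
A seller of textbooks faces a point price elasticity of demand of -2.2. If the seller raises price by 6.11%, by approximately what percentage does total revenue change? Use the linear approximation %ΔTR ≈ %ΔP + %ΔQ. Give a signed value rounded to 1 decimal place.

-7.3%

%ΔQ ≈ Ed × %ΔP = (-2.2) × (+6.11%) = -13.4420%
%ΔTR ≈ %ΔP + %ΔQ = (+6.11%) + (-13.4420%) = -7.3320%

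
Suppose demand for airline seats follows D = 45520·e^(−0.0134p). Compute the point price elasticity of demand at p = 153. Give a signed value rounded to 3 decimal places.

-2.050

dD/dp = −0.0134·D = -78.5085. At p = 153, D = 5858.84.
Ed = (dD/dp)·(p/D) = (-78.5085) × (153/5858.84) = -2.0502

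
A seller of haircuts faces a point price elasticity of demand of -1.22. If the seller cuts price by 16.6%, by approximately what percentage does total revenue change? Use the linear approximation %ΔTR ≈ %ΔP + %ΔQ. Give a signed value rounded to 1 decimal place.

+3.7%

%ΔQ ≈ Ed × %ΔP = (-1.22) × (-16.6%) = +20.2520%
%ΔTR ≈ %ΔP + %ΔQ = (-16.6%) + (+20.2520%) = +3.6520%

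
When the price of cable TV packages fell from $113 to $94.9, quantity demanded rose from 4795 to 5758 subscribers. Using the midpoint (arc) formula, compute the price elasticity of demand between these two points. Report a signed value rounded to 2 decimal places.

-1.05

%ΔQ = (5758 − 4795) / [(4795 + 5758)/2] = 963/5276.5 = 0.182507…
%ΔP = (94.9 − 113) / [(113 + 94.9)/2] = -18.1/103.95 = -0.174122…
Arc Ed = %ΔQ / %ΔP = (963/5276.5) / (-18.1/103.95) = -1.0481…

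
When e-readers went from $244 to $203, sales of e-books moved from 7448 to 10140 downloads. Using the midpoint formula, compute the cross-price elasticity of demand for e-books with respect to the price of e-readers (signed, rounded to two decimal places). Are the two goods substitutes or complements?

%ΔQ_{e-books} = (10140 − 7448)/avg = 2692/8794 = 0.306117…
%ΔP_{e-readers} = (203 − 244)/avg = -41/223.5 = -0.183445…
E_cross = (2692/8794) / (-41/223.5) = -1.6687…
E_cross < 0 ⇒ the goods are complements.

-1.67; complements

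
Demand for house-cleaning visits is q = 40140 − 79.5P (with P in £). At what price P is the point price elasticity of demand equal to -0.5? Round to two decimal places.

168.30

Ed = −79.5P/(40140 − 79.5P). Set this equal to -0.5:
79.5P = 0.5·(40140 − 79.5P) ⇒ 79.5P(1 + 0.5) = 0.5·40140
P = 0.5·40140 / (79.5·1.5) = 168.3018…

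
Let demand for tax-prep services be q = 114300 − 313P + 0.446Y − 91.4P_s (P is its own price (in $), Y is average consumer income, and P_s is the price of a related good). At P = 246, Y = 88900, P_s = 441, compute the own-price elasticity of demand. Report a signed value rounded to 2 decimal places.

-2.10

At the given values, q = 114300 − 313(246) + 0.446(88900) − 91.4(441) = 36644.
∂q/∂P = −313.
E = (-313) × (246/36644) = -2.1012…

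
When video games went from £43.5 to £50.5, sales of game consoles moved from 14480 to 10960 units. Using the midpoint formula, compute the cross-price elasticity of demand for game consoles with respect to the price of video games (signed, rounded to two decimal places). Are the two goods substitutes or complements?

-1.86; complements

%ΔQ_{game consoles} = (10960 − 14480)/avg = -3520/12720 = -0.276729…
%ΔP_{video games} = (50.5 − 43.5)/avg = 7/47 = 0.148936…
E_cross = (-3520/12720) / (7/47) = -1.8580…
E_cross < 0 ⇒ the goods are complements.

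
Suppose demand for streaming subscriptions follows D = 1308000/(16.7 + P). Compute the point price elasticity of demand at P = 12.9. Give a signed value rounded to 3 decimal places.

dD/dP = −1308000/(16.7 + P)² = -1492.88. At P = 12.9, D = 44189.2.
Ed = (dD/dP)·(P/D) = (-1492.88) × (12.9/44189.2) = -0.43581…

-0.436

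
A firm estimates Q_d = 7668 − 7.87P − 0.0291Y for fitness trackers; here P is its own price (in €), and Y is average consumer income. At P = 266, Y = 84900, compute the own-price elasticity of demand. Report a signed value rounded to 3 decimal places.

At the given values, Q_d = 7668 − 7.87(266) − 0.0291(84900) = 3103.99.
∂Q_d/∂P = −7.87.
E = (-7.87) × (266/3103.99) = -0.67442…

-0.674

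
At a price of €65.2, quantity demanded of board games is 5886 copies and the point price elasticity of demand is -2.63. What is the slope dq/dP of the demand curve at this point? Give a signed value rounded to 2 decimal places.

-237.43

Ed = (dq/dP)·(P/q) ⇒ dq/dP = Ed·q/P = (-2.63)·5886/65.2 = -237.4260…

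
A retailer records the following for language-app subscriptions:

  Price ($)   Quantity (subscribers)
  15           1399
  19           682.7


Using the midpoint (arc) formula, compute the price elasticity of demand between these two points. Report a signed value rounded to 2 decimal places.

%ΔQ = (682.7 − 1399) / [(1399 + 682.7)/2] = -716.3/1040.85 = -0.688187…
%ΔP = (19 − 15) / [(15 + 19)/2] = 4/17 = 0.235294…
Arc Ed = %ΔQ / %ΔP = (-716.3/1040.85) / (4/17) = -2.9247…

-2.92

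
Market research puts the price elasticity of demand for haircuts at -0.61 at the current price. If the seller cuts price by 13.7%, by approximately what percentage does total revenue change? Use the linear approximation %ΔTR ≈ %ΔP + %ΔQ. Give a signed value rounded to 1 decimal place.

-5.3%

%ΔQ ≈ Ed × %ΔP = (-0.61) × (-13.7%) = +8.3570%
%ΔTR ≈ %ΔP + %ΔQ = (-13.7%) + (+8.3570%) = -5.3430%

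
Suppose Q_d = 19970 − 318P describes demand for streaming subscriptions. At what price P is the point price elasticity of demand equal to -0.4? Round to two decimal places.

Ed = −318P/(19970 − 318P). Set this equal to -0.4:
318P = 0.4·(19970 − 318P) ⇒ 318P(1 + 0.4) = 0.4·19970
P = 0.4·19970 / (318·1.4) = 17.9424…

17.94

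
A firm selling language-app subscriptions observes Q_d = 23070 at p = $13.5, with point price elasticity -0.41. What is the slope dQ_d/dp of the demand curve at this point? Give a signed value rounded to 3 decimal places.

Ed = (dQ_d/dp)·(p/Q_d) ⇒ dQ_d/dp = Ed·Q_d/p = (-0.41)·23070/13.5 = -700.64444…

-700.644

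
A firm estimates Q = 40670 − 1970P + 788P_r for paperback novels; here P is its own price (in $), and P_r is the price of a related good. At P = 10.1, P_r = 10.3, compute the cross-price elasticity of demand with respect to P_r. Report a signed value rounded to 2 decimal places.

0.28

At the given values, Q = 40670 − 1970(10.1) + 788(10.3) = 28889.4.
∂Q/∂P_r = 788.
E = (788) × (10.3/28889.4) = 0.2809…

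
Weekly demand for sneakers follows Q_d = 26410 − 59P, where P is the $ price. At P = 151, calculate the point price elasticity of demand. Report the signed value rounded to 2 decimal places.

dQ_d/dP = −59. At P = 151, Q_d = 26410 − 59(151) = 17501.
Ed = (dQ_d/dP)·(P/Q_d) = −59 × (151/17501) = -0.5090…

-0.51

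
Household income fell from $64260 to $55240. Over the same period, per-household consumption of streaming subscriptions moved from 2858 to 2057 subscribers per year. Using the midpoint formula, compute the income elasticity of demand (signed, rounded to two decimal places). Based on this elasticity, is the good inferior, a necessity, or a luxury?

2.16; luxury

%ΔQ = (2057 − 2858)/[( 2858 + 2057)/2] = -801/2457.5 = -0.325940…
%ΔIncome = (55240 − 64260)/[( 64260 + 55240)/2] = -9020/59750 = -0.150962…
E_income = (-801/2457.5) / (-9020/59750) = 2.1590…
E_income > 1 ⇒ normal good, luxury.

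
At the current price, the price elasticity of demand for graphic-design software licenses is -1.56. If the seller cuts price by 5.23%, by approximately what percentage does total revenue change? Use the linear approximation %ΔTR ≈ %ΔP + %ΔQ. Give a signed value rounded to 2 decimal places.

%ΔQ ≈ Ed × %ΔP = (-1.56) × (-5.23%) = +8.1588%
%ΔTR ≈ %ΔP + %ΔQ = (-5.23%) + (+8.1588%) = +2.9288%

+2.93%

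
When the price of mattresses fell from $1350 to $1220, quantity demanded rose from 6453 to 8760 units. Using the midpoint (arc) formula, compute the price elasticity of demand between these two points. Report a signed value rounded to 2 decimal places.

-3.00

%ΔQ = (8760 − 6453) / [(6453 + 8760)/2] = 2307/7606.5 = 0.303293…
%ΔP = (1220 − 1350) / [(1350 + 1220)/2] = -130/1285 = -0.101167…
Arc Ed = %ΔQ / %ΔP = (2307/7606.5) / (-130/1285) = -2.9979…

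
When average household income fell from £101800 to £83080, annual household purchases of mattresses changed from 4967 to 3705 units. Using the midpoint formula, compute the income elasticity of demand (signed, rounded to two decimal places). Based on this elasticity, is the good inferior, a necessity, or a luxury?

1.44; luxury

%ΔQ = (3705 − 4967)/[( 4967 + 3705)/2] = -1262/4336 = -0.291051…
%ΔIncome = (83080 − 101800)/[( 101800 + 83080)/2] = -18720/92440 = -0.202509…
E_income = (-1262/4336) / (-18720/92440) = 1.4372…
E_income > 1 ⇒ normal good, luxury.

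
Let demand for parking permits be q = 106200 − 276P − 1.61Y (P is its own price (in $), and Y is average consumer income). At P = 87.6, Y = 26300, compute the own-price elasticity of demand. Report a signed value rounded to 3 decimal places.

At the given values, q = 106200 − 276(87.6) − 1.61(26300) = 39679.4.
∂q/∂P = −276.
E = (-276) × (87.6/39679.4) = -0.60932…

-0.609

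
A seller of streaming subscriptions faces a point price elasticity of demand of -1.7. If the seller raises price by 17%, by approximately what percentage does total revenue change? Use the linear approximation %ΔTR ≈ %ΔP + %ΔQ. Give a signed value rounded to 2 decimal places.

%ΔQ ≈ Ed × %ΔP = (-1.7) × (+17%) = -28.9000%
%ΔTR ≈ %ΔP + %ΔQ = (+17%) + (-28.9000%) = -11.9000%

-11.90%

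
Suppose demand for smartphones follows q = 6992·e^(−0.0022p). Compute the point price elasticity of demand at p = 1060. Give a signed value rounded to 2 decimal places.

-2.33

dq/dp = −0.0022·q = -1.49365. At p = 1060, q = 678.933.
Ed = (dq/dp)·(p/q) = (-1.49365) × (1060/678.933) = -2.332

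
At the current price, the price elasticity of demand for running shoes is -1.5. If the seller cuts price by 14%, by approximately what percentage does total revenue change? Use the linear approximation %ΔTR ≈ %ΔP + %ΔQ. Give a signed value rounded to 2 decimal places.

+7.00%

%ΔQ ≈ Ed × %ΔP = (-1.5) × (-14%) = +21.0000%
%ΔTR ≈ %ΔP + %ΔQ = (-14%) + (+21.0000%) = +7.0000%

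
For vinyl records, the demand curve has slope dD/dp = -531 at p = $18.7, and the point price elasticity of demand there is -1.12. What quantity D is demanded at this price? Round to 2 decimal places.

8865.80

Ed = (dD/dp)·(p/D) ⇒ D = (dD/dp)·p/Ed = (-531)·18.7/(-1.12) = 8865.8035…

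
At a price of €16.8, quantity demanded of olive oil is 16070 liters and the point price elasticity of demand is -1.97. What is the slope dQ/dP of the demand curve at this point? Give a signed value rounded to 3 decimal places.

-1884.399

Ed = (dQ/dP)·(P/Q) ⇒ dQ/dP = Ed·Q/P = (-1.97)·16070/16.8 = -1884.39880…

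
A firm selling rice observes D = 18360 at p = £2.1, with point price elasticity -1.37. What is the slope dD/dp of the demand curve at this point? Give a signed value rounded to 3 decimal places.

Ed = (dD/dp)·(p/D) ⇒ dD/dp = Ed·D/p = (-1.37)·18360/2.1 = -11977.71428…

-11977.714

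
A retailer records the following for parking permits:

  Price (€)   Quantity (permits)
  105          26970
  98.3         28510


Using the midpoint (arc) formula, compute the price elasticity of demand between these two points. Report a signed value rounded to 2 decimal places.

%ΔQ = (28510 − 26970) / [(26970 + 28510)/2] = 1540/27740 = 0.055515…
%ΔP = (98.3 − 105) / [(105 + 98.3)/2] = -6.7/101.65 = -0.065912…
Arc Ed = %ΔQ / %ΔP = (1540/27740) / (-6.7/101.65) = -0.8422…

-0.84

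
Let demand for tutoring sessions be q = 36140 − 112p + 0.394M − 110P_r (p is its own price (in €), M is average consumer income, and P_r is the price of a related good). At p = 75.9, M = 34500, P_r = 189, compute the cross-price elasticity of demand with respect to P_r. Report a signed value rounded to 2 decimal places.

-1.02

At the given values, q = 36140 − 112(75.9) + 0.394(34500) − 110(189) = 20442.2.
∂q/∂P_r = -110.
E = (-110) × (189/20442.2) = -1.0170…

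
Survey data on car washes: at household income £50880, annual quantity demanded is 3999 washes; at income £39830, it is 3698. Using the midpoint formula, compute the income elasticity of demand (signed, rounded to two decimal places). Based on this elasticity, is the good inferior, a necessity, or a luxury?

%ΔQ = (3698 − 3999)/[( 3999 + 3698)/2] = -301/3848.5 = -0.078212…
%ΔIncome = (39830 − 50880)/[( 50880 + 39830)/2] = -11050/45355 = -0.243633…
E_income = (-301/3848.5) / (-11050/45355) = 0.3210…
0 < E_income < 1 ⇒ normal good, necessity.

0.32; necessity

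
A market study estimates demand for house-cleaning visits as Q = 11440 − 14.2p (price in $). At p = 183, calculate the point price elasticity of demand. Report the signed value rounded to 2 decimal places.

dQ/dp = −14.2. At p = 183, Q = 11440 − 14.2(183) = 8841.4.
Ed = (dQ/dp)·(p/Q) = −14.2 × (183/8841.4) = -0.2939…

-0.29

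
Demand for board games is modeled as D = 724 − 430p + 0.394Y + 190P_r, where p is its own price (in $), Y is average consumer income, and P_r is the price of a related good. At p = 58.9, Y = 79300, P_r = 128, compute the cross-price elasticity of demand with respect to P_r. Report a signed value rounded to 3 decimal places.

At the given values, D = 724 − 430(58.9) + 0.394(79300) + 190(128) = 30961.2.
∂D/∂P_r = 190.
E = (190) × (128/30961.2) = 0.78549…

0.785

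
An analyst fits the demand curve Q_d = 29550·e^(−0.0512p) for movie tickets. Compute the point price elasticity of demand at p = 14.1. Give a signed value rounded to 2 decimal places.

dQ_d/dp = −0.0512·Q_d = -735.024. At p = 14.1, Q_d = 14355.9.
Ed = (dQ_d/dp)·(p/Q_d) = (-735.024) × (14.1/14355.9) = -0.7219…

-0.72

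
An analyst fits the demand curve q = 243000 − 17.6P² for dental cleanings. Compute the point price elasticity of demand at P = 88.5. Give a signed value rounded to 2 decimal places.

dq/dP = −2·17.6·P = -3115.2. At P = 88.5, q = 105152.4.
Ed = (dq/dP)·(P/q) = (-3115.2) × (88.5/105152.4) = -2.6218…

-2.62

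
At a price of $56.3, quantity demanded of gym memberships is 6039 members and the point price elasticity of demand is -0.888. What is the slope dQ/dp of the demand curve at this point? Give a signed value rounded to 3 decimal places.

-95.251

Ed = (dQ/dp)·(p/Q) ⇒ dQ/dp = Ed·Q/p = (-0.888)·6039/56.3 = -95.25101…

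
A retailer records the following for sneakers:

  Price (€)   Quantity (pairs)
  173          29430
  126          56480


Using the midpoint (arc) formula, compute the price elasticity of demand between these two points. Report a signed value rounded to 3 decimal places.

-2.003

%ΔQ = (56480 − 29430) / [(29430 + 56480)/2] = 27050/42955 = 0.629728…
%ΔP = (126 − 173) / [(173 + 126)/2] = -47/149.5 = -0.314381…
Arc Ed = %ΔQ / %ΔP = (27050/42955) / (-47/149.5) = -2.00307…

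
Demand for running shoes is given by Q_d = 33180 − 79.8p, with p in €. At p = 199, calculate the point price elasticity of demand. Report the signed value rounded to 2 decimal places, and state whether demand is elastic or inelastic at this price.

-0.92; inelastic

dQ_d/dp = −79.8. At p = 199, Q_d = 33180 − 79.8(199) = 17299.8.
Ed = (dQ_d/dp)·(p/Q_d) = −79.8 × (199/17299.8) = -0.9179…
|Ed| = 0.92 < 1, so demand is inelastic.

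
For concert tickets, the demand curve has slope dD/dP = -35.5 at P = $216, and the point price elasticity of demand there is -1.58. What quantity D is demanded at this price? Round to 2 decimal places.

4853.16

Ed = (dD/dP)·(P/D) ⇒ D = (dD/dP)·P/Ed = (-35.5)·216/(-1.58) = 4853.1645…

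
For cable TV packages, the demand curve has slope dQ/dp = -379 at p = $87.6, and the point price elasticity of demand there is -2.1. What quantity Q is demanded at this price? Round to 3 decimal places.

Ed = (dQ/dp)·(p/Q) ⇒ Q = (dQ/dp)·p/Ed = (-379)·87.6/(-2.1) = 15809.71428…

15809.714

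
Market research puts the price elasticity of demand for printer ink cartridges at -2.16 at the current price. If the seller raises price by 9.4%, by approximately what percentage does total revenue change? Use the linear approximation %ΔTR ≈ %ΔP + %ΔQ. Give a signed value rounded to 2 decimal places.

%ΔQ ≈ Ed × %ΔP = (-2.16) × (+9.4%) = -20.3040%
%ΔTR ≈ %ΔP + %ΔQ = (+9.4%) + (-20.3040%) = -10.9040%

-10.90%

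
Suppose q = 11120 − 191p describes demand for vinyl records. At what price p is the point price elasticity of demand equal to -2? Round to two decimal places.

Ed = −191p/(11120 − 191p). Set this equal to -2:
191p = 2·(11120 − 191p) ⇒ 191p(1 + 2) = 2·11120
p = 2·11120 / (191·3) = 38.8132…

38.81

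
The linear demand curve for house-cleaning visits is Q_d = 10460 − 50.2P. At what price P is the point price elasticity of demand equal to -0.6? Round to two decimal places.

Ed = −50.2P/(10460 − 50.2P). Set this equal to -0.6:
50.2P = 0.6·(10460 − 50.2P) ⇒ 50.2P(1 + 0.6) = 0.6·10460
P = 0.6·10460 / (50.2·1.6) = 78.1374…

78.14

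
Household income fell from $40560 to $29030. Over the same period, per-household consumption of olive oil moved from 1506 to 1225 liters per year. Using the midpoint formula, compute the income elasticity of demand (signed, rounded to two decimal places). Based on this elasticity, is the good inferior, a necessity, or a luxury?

%ΔQ = (1225 − 1506)/[( 1506 + 1225)/2] = -281/1365.5 = -0.205785…
%ΔIncome = (29030 − 40560)/[( 40560 + 29030)/2] = -11530/34795 = -0.331369…
E_income = (-281/1365.5) / (-11530/34795) = 0.6210…
0 < E_income < 1 ⇒ normal good, necessity.

0.62; necessity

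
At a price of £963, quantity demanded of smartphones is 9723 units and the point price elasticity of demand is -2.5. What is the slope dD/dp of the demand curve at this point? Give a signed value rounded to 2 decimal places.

-25.24

Ed = (dD/dp)·(p/D) ⇒ dD/dp = Ed·D/p = (-2.5)·9723/963 = -25.2414…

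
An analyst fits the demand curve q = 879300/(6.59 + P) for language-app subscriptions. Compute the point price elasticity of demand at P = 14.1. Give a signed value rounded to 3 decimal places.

-0.681

dq/dP = −879300/(6.59 + P)² = -2054.07. At P = 14.1, q = 42498.8.
Ed = (dq/dP)·(P/q) = (-2054.07) × (14.1/42498.8) = -0.68148…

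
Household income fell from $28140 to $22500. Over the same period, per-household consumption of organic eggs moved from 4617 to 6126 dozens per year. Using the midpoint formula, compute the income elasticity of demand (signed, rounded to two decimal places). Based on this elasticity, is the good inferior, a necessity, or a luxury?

%ΔQ = (6126 − 4617)/[( 4617 + 6126)/2] = 1509/5371.5 = 0.280927…
%ΔIncome = (22500 − 28140)/[( 28140 + 22500)/2] = -5640/25320 = -0.222748…
E_income = (1509/5371.5) / (-5640/25320) = -1.2611…
E_income < 0 ⇒ inferior good.

-1.26; inferior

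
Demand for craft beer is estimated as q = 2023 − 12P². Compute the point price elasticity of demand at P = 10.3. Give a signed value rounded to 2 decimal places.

-3.40

dq/dP = −2·12·P = -247.2. At P = 10.3, q = 749.92.
Ed = (dq/dP)·(P/q) = (-247.2) × (10.3/749.92) = -3.3952…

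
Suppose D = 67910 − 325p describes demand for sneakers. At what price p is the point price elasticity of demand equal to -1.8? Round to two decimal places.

134.33

Ed = −325p/(67910 − 325p). Set this equal to -1.8:
325p = 1.8·(67910 − 325p) ⇒ 325p(1 + 1.8) = 1.8·67910
p = 1.8·67910 / (325·2.8) = 134.3274…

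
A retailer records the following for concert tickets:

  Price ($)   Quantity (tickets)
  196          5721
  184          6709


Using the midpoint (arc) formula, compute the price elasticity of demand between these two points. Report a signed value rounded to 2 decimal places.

-2.52

%ΔQ = (6709 − 5721) / [(5721 + 6709)/2] = 988/6215 = 0.158970…
%ΔP = (184 − 196) / [(196 + 184)/2] = -12/190 = -0.063157…
Arc Ed = %ΔQ / %ΔP = (988/6215) / (-12/190) = -2.5170…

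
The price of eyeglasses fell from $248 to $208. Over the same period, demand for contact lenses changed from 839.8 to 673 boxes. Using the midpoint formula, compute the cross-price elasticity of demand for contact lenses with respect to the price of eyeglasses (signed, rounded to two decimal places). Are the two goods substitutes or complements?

1.26; substitutes

%ΔQ_{contact lenses} = (673 − 839.8)/avg = -166.8/756.4 = -0.220518…
%ΔP_{eyeglasses} = (208 − 248)/avg = -40/228 = -0.175438…
E_cross = (-166.8/756.4) / (-40/228) = 1.2569…
E_cross > 0 ⇒ the goods are substitutes.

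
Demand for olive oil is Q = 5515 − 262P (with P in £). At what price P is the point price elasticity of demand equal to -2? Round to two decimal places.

Ed = −262P/(5515 − 262P). Set this equal to -2:
262P = 2·(5515 − 262P) ⇒ 262P(1 + 2) = 2·5515
P = 2·5515 / (262·3) = 14.0330…

14.03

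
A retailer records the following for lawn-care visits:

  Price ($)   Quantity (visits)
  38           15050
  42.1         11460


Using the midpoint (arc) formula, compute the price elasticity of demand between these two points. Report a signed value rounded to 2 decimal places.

-2.65

%ΔQ = (11460 − 15050) / [(15050 + 11460)/2] = -3590/13255 = -0.270841…
%ΔP = (42.1 − 38) / [(38 + 42.1)/2] = 4.1/40.05 = 0.102372…
Arc Ed = %ΔQ / %ΔP = (-3590/13255) / (4.1/40.05) = -2.6456…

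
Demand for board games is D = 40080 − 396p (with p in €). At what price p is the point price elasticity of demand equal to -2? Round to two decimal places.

Ed = −396p/(40080 − 396p). Set this equal to -2:
396p = 2·(40080 − 396p) ⇒ 396p(1 + 2) = 2·40080
p = 2·40080 / (396·3) = 67.4747…

67.47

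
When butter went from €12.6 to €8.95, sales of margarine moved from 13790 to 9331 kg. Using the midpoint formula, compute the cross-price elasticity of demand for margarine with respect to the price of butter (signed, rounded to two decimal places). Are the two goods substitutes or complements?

1.14; substitutes

%ΔQ_{margarine} = (9331 − 13790)/avg = -4459/11560.5 = -0.385709…
%ΔP_{butter} = (8.95 − 12.6)/avg = -3.65/10.775 = -0.338747…
E_cross = (-4459/11560.5) / (-3.65/10.775) = 1.1386…
E_cross > 0 ⇒ the goods are substitutes.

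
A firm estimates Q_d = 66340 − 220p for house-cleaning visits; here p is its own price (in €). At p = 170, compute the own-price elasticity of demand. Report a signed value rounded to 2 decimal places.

-1.29

At the given values, Q_d = 66340 − 220(170) = 28940.
∂Q_d/∂p = −220.
E = (-220) × (170/28940) = -1.2923…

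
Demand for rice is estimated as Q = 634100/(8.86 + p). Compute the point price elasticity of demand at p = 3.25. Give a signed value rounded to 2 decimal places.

dQ/dp = −634100/(8.86 + p)² = -4323.84. At p = 3.25, Q = 52361.7.
Ed = (dQ/dp)·(p/Q) = (-4323.84) × (3.25/52361.7) = -0.2683…

-0.27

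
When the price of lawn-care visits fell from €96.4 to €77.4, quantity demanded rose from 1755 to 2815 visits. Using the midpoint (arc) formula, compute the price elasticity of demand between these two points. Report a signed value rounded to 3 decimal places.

-2.122

%ΔQ = (2815 − 1755) / [(1755 + 2815)/2] = 1060/2285 = 0.463894…
%ΔP = (77.4 − 96.4) / [(96.4 + 77.4)/2] = -19/86.9 = -0.218642…
Arc Ed = %ΔQ / %ΔP = (1060/2285) / (-19/86.9) = -2.12170…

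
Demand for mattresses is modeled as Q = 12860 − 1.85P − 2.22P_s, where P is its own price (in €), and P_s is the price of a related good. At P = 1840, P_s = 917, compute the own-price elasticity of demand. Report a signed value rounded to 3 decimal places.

-0.459

At the given values, Q = 12860 − 1.85(1840) − 2.22(917) = 7420.26.
∂Q/∂P = −1.85.
E = (-1.85) × (1840/7420.26) = -0.45874…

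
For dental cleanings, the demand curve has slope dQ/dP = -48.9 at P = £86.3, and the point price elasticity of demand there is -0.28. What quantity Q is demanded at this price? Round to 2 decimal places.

15071.68

Ed = (dQ/dP)·(P/Q) ⇒ Q = (dQ/dP)·P/Ed = (-48.9)·86.3/(-0.28) = 15071.6785…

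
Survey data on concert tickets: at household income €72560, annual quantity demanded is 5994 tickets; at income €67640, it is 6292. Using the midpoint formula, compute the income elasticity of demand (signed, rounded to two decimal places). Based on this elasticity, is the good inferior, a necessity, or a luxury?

-0.69; inferior

%ΔQ = (6292 − 5994)/[( 5994 + 6292)/2] = 298/6143 = 0.048510…
%ΔIncome = (67640 − 72560)/[( 72560 + 67640)/2] = -4920/70100 = -0.070185…
E_income = (298/6143) / (-4920/70100) = -0.6911…
E_income < 0 ⇒ inferior good.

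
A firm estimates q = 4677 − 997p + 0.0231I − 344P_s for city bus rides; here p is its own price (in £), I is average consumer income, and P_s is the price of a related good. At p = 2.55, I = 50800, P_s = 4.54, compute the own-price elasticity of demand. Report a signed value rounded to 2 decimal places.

At the given values, q = 4677 − 997(2.55) + 0.0231(50800) − 344(4.54) = 1746.37.
∂q/∂p = −997.
E = (-997) × (2.55/1746.37) = -1.4557…

-1.46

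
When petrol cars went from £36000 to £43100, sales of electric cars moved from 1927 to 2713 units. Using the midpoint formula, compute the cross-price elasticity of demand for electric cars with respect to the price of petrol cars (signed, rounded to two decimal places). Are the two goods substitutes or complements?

1.89; substitutes

%ΔQ_{electric cars} = (2713 − 1927)/avg = 786/2320 = 0.338793…
%ΔP_{petrol cars} = (43100 − 36000)/avg = 7100/39550 = 0.179519…
E_cross = (786/2320) / (7100/39550) = 1.8872…
E_cross > 0 ⇒ the goods are substitutes.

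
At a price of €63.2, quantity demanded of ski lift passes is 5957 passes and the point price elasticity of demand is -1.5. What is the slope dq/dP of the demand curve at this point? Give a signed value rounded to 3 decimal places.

Ed = (dq/dP)·(P/q) ⇒ dq/dP = Ed·q/P = (-1.5)·5957/63.2 = -141.38449…

-141.384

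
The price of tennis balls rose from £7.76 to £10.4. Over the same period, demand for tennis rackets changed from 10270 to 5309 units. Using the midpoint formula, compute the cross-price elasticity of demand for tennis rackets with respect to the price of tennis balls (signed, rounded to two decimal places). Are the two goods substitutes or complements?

-2.19; complements

%ΔQ_{tennis rackets} = (5309 − 10270)/avg = -4961/7789.5 = -0.636882…
%ΔP_{tennis balls} = (10.4 − 7.76)/avg = 2.64/9.08 = 0.290748…
E_cross = (-4961/7789.5) / (2.64/9.08) = -2.1904…
E_cross < 0 ⇒ the goods are complements.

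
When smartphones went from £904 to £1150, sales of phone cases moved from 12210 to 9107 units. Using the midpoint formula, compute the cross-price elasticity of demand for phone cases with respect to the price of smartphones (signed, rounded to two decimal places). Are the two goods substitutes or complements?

-1.22; complements

%ΔQ_{phone cases} = (9107 − 12210)/avg = -3103/10658.5 = -0.291129…
%ΔP_{smartphones} = (1150 − 904)/avg = 246/1027 = 0.239532…
E_cross = (-3103/10658.5) / (246/1027) = -1.2154…
E_cross < 0 ⇒ the goods are complements.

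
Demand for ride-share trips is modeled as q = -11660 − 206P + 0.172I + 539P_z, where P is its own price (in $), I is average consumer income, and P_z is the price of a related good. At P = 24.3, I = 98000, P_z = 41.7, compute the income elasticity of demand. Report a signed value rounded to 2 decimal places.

0.74

At the given values, q = -11660 − 206(24.3) + 0.172(98000) + 539(41.7) = 22666.5.
∂q/∂I = 0.172.
E = (0.172) × (98000/22666.5) = 0.7436…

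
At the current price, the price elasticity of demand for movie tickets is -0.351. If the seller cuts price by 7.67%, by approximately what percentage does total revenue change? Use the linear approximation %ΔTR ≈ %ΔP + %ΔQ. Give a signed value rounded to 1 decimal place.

%ΔQ ≈ Ed × %ΔP = (-0.351) × (-7.67%) = +2.6922%
%ΔTR ≈ %ΔP + %ΔQ = (-7.67%) + (+2.6922%) = -4.9778%

-5.0%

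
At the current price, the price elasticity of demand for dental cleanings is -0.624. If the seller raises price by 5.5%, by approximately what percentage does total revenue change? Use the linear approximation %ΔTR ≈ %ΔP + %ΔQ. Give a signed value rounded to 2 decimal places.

+2.07%

%ΔQ ≈ Ed × %ΔP = (-0.624) × (+5.5%) = -3.4320%
%ΔTR ≈ %ΔP + %ΔQ = (+5.5%) + (-3.4320%) = +2.0680%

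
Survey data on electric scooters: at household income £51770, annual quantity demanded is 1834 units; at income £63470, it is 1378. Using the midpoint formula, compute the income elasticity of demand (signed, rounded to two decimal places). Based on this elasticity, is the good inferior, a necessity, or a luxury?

-1.40; inferior

%ΔQ = (1378 − 1834)/[( 1834 + 1378)/2] = -456/1606 = -0.283935…
%ΔIncome = (63470 − 51770)/[( 51770 + 63470)/2] = 11700/57620 = 0.203054…
E_income = (-456/1606) / (11700/57620) = -1.3983…
E_income < 0 ⇒ inferior good.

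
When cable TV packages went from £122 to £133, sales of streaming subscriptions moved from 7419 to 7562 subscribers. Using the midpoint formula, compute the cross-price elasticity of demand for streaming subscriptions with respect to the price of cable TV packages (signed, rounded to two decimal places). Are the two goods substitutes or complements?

0.22; substitutes

%ΔQ_{streaming subscriptions} = (7562 − 7419)/avg = 143/7490.5 = 0.019090…
%ΔP_{cable TV packages} = (133 − 122)/avg = 11/127.5 = 0.086274…
E_cross = (143/7490.5) / (11/127.5) = 0.2212…
E_cross > 0 ⇒ the goods are substitutes.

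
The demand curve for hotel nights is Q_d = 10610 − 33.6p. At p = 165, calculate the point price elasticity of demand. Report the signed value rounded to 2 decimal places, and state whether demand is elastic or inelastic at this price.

dQ_d/dp = −33.6. At p = 165, Q_d = 10610 − 33.6(165) = 5066.
Ed = (dQ_d/dp)·(p/Q_d) = −33.6 × (165/5066) = -1.0943…
|Ed| = 1.09 > 1, so demand is elastic.

-1.09; elastic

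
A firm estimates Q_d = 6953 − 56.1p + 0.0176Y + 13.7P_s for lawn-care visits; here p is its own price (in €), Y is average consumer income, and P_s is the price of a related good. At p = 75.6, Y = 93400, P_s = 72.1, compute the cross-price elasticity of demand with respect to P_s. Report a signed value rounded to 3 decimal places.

At the given values, Q_d = 6953 − 56.1(75.6) + 0.0176(93400) + 13.7(72.1) = 5343.45.
∂Q_d/∂P_s = 13.7.
E = (13.7) × (72.1/5343.45) = 0.18485…

0.185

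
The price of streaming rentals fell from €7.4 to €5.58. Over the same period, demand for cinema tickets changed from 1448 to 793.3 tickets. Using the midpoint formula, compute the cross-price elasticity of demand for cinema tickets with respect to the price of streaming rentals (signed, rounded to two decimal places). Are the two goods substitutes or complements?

%ΔQ_{cinema tickets} = (793.3 − 1448)/avg = -654.7/1120.65 = -0.584214…
%ΔP_{streaming rentals} = (5.58 − 7.4)/avg = -1.82/6.49 = -0.280431…
E_cross = (-654.7/1120.65) / (-1.82/6.49) = 2.0832…
E_cross > 0 ⇒ the goods are substitutes.

2.08; substitutes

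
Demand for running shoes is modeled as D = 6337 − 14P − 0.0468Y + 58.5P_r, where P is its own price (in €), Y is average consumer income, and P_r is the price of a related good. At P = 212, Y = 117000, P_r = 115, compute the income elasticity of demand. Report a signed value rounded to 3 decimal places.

-1.185

At the given values, D = 6337 − 14(212) − 0.0468(117000) + 58.5(115) = 4620.9.
∂D/∂Y = -0.0468.
E = (-0.0468) × (117000/4620.9) = -1.18496…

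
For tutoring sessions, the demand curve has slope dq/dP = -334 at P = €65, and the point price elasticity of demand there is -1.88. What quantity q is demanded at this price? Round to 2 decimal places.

11547.87

Ed = (dq/dP)·(P/q) ⇒ q = (dq/dP)·P/Ed = (-334)·65/(-1.88) = 11547.8723…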